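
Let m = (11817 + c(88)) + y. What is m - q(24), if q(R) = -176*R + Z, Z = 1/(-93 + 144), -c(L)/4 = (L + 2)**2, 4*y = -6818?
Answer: -1842479/102 ≈ -18064.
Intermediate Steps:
y = -3409/2 (y = (1/4)*(-6818) = -3409/2 ≈ -1704.5)
c(L) = -4*(2 + L)**2 (c(L) = -4*(L + 2)**2 = -4*(2 + L)**2)
Z = 1/51 ≈ 0.019608
q(R) = 1/51 - 176*R (q(R) = -176*R + 1/51 = 1/51 - 176*R)
m = -44575/2 (m = (11817 - 4*(2 + 88)**2) - 3409/2 = (11817 - 4*90**2) - 3409/2 = (11817 - 4*8100) - 3409/2 = (11817 - 32400) - 3409/2 = -20583 - 3409/2 = -44575/2 ≈ -22288.)
m - q(24) = -44575/2 - (1/51 - 176*24) = -44575/2 - (1/51 - 4224) = -44575/2 - 1*(-215423/51) = -44575/2 + 215423/51 = -1842479/102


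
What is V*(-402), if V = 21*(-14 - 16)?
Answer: 253260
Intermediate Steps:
V = -630 (V = 21*(-30) = -630)
V*(-402) = -630*(-402) = 253260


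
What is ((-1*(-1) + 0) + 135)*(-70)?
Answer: -9520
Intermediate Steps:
((-1*(-1) + 0) + 135)*(-70) = ((1 + 0) + 135)*(-70) = (1 + 135)*(-70) = 136*(-70) = -9520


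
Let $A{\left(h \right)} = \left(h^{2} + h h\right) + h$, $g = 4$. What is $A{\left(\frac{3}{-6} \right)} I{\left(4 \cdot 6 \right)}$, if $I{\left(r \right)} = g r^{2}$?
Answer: $0$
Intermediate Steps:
$A{\left(h \right)} = h + 2 h^{2}$ ($A{\left(h \right)} = \left(h^{2} + h^{2}\right) + h = 2 h^{2} + h = h + 2 h^{2}$)
$I{\left(r \right)} = 4 r^{2}$
$A{\left(\frac{3}{-6} \right)} I{\left(4 \cdot 6 \right)} = \frac{3}{-6} \left(1 + 2 \frac{3}{-6}\right) 4 \left(4 \cdot 6\right)^{2} = 3 \left(- \frac{1}{6}\right) \left(1 + 2 \cdot 3 \left(- \frac{1}{6}\right)\right) 4 \cdot 24^{2} = - \frac{1 + 2 \left(- \frac{1}{2}\right)}{2} \cdot 4 \cdot 576 = - \frac{1 - 1}{2} \cdot 2304 = \left(- \frac{1}{2}\right) 0 \cdot 2304 = 0 \cdot 2304 = 0$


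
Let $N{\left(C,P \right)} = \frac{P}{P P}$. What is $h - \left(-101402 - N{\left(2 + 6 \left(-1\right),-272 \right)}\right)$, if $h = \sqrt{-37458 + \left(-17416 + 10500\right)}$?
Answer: $\frac{27581343}{272} + i \sqrt{44374} \approx 1.014 \cdot 10^{5} + 210.65 i$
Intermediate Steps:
$N{\left(C,P \right)} = \frac{1}{P}$ ($N{\left(C,P \right)} = \frac{P}{P^{2}} = \frac{1}{P}$)
$h = i \sqrt{44374}$ ($h = \sqrt{-37458 - 6916} = \sqrt{-44374} = i \sqrt{44374} \approx 210.65 i$)
$h - \left(-101402 - N{\left(2 + 6 \left(-1\right),-272 \right)}\right) = i \sqrt{44374} - \left(-101402 - \frac{1}{-272}\right) = i \sqrt{44374} - \left(-101402 - - \frac{1}{272}\right) = i \sqrt{44374} - \left(-101402 + \frac{1}{272}\right) = i \sqrt{44374} - - \frac{27581343}{272} = i \sqrt{44374} + \frac{27581343}{272} = \frac{27581343}{272} + i \sqrt{44374}$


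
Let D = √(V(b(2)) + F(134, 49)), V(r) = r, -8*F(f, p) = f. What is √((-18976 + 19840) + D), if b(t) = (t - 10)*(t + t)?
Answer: √(3456 + 2*I*√195)/2 ≈ 29.394 + 0.11877*I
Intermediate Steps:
F(f, p) = -f/8
b(t) = 2*t*(-10 + t) (b(t) = (-10 + t)*(2*t) = 2*t*(-10 + t))
D = I*√195/2 (D = √(2*2*(-10 + 2) - ⅛*134) = √(2*2*(-8) - 67/4) = √(-32 - 67/4) = √(-195/4) = I*√195/2 ≈ 6.9821*I)
√((-18976 + 19840) + D) = √((-18976 + 19840) + I*√195/2) = √(864 + I*√195/2)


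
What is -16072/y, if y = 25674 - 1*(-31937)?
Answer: -16072/57611 ≈ -0.27897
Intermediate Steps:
y = 57611 (y = 25674 + 31937 = 57611)
-16072/y = -16072/57611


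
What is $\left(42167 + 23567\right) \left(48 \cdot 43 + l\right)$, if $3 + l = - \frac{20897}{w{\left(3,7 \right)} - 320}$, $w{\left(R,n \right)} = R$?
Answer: $\frac{44320097756}{317} \approx 1.3981 \cdot 10^{8}$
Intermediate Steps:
$l = \frac{19946}{317}$ ($l = -3 - \frac{20897}{3 - 320} = -3 - \frac{20897}{-317} = -3 - - \frac{20897}{317} = -3 + \frac{20897}{317} = \frac{19946}{317} \approx 62.921$)
$\left(42167 + 23567\right) \left(48 \cdot 43 + l\right) = \left(42167 + 23567\right) \left(48 \cdot 43 + \frac{19946}{317}\right) = 65734 \left(2064 + \frac{19946}{317}\right) = 65734 \cdot \frac{674234}{317} = \frac{44320097756}{317}$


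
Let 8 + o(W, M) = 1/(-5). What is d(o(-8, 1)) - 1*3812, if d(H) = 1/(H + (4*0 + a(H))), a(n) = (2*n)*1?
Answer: -468881/123 ≈ -3812.0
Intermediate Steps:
a(n) = 2*n
o(W, M) = -41/5 (o(W, M) = -8 + 1/(-5) = -8 - ⅕ = -41/5)
d(H) = 1/(3*H) (d(H) = 1/(H + (4*0 + 2*H)) = 1/(H + (0 + 2*H)) = 1/(H + 2*H) = 1/(3*H))
d(o(-8, 1)) - 1*3812 = 1/(3*(-41/5)) - 1*3812 = (⅓)*(-5/41) - 3812 = -5/123 - 3812 = -468881/123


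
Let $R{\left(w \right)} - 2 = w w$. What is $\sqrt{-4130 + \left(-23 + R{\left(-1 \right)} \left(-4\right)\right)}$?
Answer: $7 i \sqrt{85} \approx 64.537 i$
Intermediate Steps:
$R{\left(w \right)} = 2 + w^{2}$ ($R{\left(w \right)} = 2 + w w = 2 + w^{2}$)
$\sqrt{-4130 + \left(-23 + R{\left(-1 \right)} \left(-4\right)\right)} = \sqrt{-4130 - \left(23 - \left(2 + \left(-1\right)^{2}\right) \left(-4\right)\right)} = \sqrt{-4130 - \left(23 - \left(2 + 1\right) \left(-4\right)\right)} = \sqrt{-4130 + \left(-23 + 3 \left(-4\right)\right)} = \sqrt{-4130 - 35} = \sqrt{-4165} = 7 i \sqrt{85}$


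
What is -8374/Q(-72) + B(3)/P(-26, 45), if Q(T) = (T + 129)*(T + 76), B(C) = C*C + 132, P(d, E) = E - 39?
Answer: -754/57 ≈ -13.228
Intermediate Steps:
P(d, E) = -39 + E
B(C) = 132 + C**2 (B(C) = C**2 + 132 = 132 + C**2)
Q(T) = (76 + T)*(129 + T) (Q(T) = (129 + T)*(76 + T) = (76 + T)*(129 + T))
-8374/Q(-72) + B(3)/P(-26, 45) = -8374/(9804 + (-72)**2 + 205*(-72)) + (132 + 3**2)/(-39 + 45) = -8374/(9804 + 5184 - 14760) + (132 + 9)/6 = -8374/228 + 141*(1/6) = -8374*1/228 + 47/2 = -4187/114 + 47/2 = -754/57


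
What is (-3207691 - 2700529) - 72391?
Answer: -5980611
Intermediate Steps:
(-3207691 - 2700529) - 72391 = -5908220 - 72391 = -5980611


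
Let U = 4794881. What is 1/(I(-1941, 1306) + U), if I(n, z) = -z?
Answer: 1/4793575 ≈ 2.0861e-7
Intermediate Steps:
1/(I(-1941, 1306) + U) = 1/(-1*1306 + 4794881) = 1/(-1306 + 4794881) = 1/4793575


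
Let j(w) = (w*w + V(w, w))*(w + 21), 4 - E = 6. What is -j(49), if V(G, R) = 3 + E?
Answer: -168140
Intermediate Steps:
E = -2 (E = 4 - 1*6 = 4 - 6 = -2)
V(G, R) = 1 (V(G, R) = 3 - 2 = 1)
j(w) = (1 + w**2)*(21 + w) (j(w) = (w*w + 1)*(w + 21) = (w**2 + 1)*(21 + w) = (1 + w**2)*(21 + w))
-j(49) = -(21 + 49 + 49**3 + 21*49**2) = -(21 + 49 + 117649 + 21*2401) = -(21 + 49 + 117649 + 50421) = -1*168140 = -168140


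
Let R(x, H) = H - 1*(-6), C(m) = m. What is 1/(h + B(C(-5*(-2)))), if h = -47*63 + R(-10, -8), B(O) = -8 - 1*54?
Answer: -1/3025 ≈ -0.00033058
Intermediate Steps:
B(O) = -62 (B(O) = -8 - 54 = -62)
R(x, H) = 6 + H (R(x, H) = H + 6 = 6 + H)
h = -2963 (h = -47*63 + (6 - 8) = -2961 - 2 = -2963)
1/(h + B(C(-5*(-2)))) = 1/(-2963 - 62) = 1/(-3025) = -1/3025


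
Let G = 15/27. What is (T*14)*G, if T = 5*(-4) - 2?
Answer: -1540/9 ≈ -171.11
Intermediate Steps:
G = 5/9 (G = 15*(1/27) = 5/9 ≈ 0.55556)
T = -22 (T = -20 - 2 = -22)
(T*14)*G = -22*14*(5/9) = -308*5/9 = -1540/9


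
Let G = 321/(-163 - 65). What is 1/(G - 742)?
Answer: -76/56499 ≈ -0.0013452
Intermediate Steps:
G = -107/76 (G = 321/(-228) = 321*(-1/228) = -107/76 ≈ -1.4079)
1/(G - 742) = 1/(-107/76 - 742) = 1/(-56499/76) = -76/56499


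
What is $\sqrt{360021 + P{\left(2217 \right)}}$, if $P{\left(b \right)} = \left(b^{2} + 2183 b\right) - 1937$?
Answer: $2 \sqrt{2528221} \approx 3180.1$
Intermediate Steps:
$P{\left(b \right)} = -1937 + b^{2} + 2183 b$
$\sqrt{360021 + P{\left(2217 \right)}} = \sqrt{360021 + \left(-1937 + 2217^{2} + 2183 \cdot 2217\right)} = \sqrt{360021 + \left(-1937 + 4915089 + 4839711\right)} = \sqrt{360021 + 9752863} = \sqrt{10112884} = 2 \sqrt{2528221}$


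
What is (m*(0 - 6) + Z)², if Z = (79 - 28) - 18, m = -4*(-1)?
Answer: 81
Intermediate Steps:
m = 4
Z = 33 (Z = 51 - 18 = 33)
(m*(0 - 6) + Z)² = (4*(0 - 6) + 33)² = (4*(-6) + 33)² = (-24 + 33)² = 9² = 81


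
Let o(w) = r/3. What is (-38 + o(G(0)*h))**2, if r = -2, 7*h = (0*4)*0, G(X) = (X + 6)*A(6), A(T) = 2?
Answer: 13456/9 ≈ 1495.1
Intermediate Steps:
G(X) = 12 + 2*X (G(X) = (X + 6)*2 = (6 + X)*2 = 12 + 2*X)
h = 0 (h = ((0*4)*0)/7 = (0*0)/7 = (1/7)*0 = 0)
o(w) = -2/3
(-38 + o(G(0)*h))**2 = (-38 - 2/3)**2 = (-116/3)**2 = 13456/9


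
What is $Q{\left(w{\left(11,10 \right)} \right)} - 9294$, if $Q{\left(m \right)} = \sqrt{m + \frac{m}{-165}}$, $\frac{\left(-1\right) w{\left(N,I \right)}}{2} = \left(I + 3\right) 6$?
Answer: $-9294 + \frac{4 i \sqrt{29315}}{55} \approx -9294.0 + 12.452 i$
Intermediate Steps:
$w{\left(N,I \right)} = -36 - 12 I$ ($w{\left(N,I \right)} = - 2 \left(I + 3\right) 6 = - 2 \left(3 + I\right) 6 = - 2 \left(18 + 6 I\right) = -36 - 12 I$)
$Q{\left(m \right)} = \frac{2 \sqrt{6765} \sqrt{m}}{165}$ ($Q{\left(m \right)} = \sqrt{m + m \left(- \frac{1}{165}\right)} = \sqrt{m - \frac{m}{165}} = \sqrt{\frac{164 m}{165}} = \frac{2 \sqrt{6765} \sqrt{m}}{165}$)
$Q{\left(w{\left(11,10 \right)} \right)} - 9294 = \frac{2 \sqrt{6765} \sqrt{-36 - 120}}{165} - 9294 = \frac{2 \sqrt{6765} \sqrt{-156}}{165} - 9294 = \frac{2 \sqrt{6765} \cdot 2 i \sqrt{39}}{165} - 9294 = \frac{4 i \sqrt{29315}}{55} - 9294 = -9294 + \frac{4 i \sqrt{29315}}{55}$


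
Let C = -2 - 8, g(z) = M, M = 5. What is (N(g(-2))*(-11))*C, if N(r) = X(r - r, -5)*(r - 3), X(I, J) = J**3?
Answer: -27500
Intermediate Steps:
g(z) = 5
C = -10
N(r) = 375 - 125*r (N(r) = (-5)**3*(r - 3) = -125*(-3 + r) = 375 - 125*r)
(N(g(-2))*(-11))*C = ((375 - 125*5)*(-11))*(-10) = ((375 - 625)*(-11))*(-10) = -250*(-11)*(-10) = 2750*(-10) = -27500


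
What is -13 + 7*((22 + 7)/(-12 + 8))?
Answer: -255/4 ≈ -63.750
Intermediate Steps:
-13 + 7*((22 + 7)/(-12 + 8)) = -13 + 7*(29/(-4)) = -13 + 7*(29*(-¼)) = -13 + 7*(-29/4) = -13 - 203/4 = -255/4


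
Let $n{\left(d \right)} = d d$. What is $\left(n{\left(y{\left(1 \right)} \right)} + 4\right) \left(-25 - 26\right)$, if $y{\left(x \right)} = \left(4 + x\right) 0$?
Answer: $-204$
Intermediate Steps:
$y{\left(x \right)} = 0$
$n{\left(d \right)} = d^{2}$
$\left(n{\left(y{\left(1 \right)} \right)} + 4\right) \left(-25 - 26\right) = \left(0^{2} + 4\right) \left(-25 - 26\right) = \left(0 + 4\right) \left(-25 - 26\right) = 4 \left(-51\right) = -204$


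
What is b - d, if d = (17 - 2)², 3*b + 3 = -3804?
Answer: -1494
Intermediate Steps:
b = -1269 (b = -1 + (⅓)*(-3804) = -1 - 1268 = -1269)
d = 225 (d = 15² = 225)
b - d = -1269 - 1*225 = -1269 - 225 = -1494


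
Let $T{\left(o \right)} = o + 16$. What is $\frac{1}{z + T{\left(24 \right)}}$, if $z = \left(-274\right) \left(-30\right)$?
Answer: $\frac{1}{8260} \approx 0.00012107$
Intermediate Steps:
$z = 8220$
$T{\left(o \right)} = 16 + o$
$\frac{1}{z + T{\left(24 \right)}} = \frac{1}{8220 + \left(16 + 24\right)} = \frac{1}{8220 + 40} = \frac{1}{8260}$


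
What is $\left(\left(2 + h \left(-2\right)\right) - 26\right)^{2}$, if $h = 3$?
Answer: $900$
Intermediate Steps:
$\left(\left(2 + h \left(-2\right)\right) - 26\right)^{2} = \left(\left(2 + 3 \left(-2\right)\right) - 26\right)^{2} = \left(\left(2 - 6\right) - 26\right)^{2} = \left(-4 - 26\right)^{2} = \left(-30\right)^{2} = 900$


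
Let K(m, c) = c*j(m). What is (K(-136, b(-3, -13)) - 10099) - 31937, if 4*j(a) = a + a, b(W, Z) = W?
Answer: -41832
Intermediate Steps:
j(a) = a/2 (j(a) = (a + a)/4 = (2*a)/4 = a/2)
K(m, c) = c*m/2 (K(m, c) = c*(m/2) = c*m/2)
(K(-136, b(-3, -13)) - 10099) - 31937 = ((½)*(-3)*(-136) - 10099) - 31937 = (204 - 10099) - 31937 = -9895 - 31937 = -41832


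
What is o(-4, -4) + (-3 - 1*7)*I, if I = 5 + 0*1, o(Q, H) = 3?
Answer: -47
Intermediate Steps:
I = 5 (I = 5 + 0 = 5)
o(-4, -4) + (-3 - 1*7)*I = 3 + (-3 - 1*7)*5 = 3 + (-3 - 7)*5 = 3 - 10*5 = 3 - 50 = -47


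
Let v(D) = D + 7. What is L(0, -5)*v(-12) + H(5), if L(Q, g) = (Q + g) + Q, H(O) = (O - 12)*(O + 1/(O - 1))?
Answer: -47/4 ≈ -11.750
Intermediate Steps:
v(D) = 7 + D
H(O) = (-12 + O)*(O + 1/(-1 + O))
L(Q, g) = g + 2*Q
L(0, -5)*v(-12) + H(5) = (-5 + 2*0)*(7 - 12) + (-12 + 5³ - 13*5² + 13*5)/(-1 + 5) = (-5 + 0)*(-5) + (-12 + 125 - 13*25 + 65)/4 = -5*(-5) + (-12 + 125 - 325 + 65)/4 = 25 + (¼)*(-147) = 25 - 147/4 = -47/4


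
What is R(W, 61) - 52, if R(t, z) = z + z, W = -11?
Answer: 70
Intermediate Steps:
R(t, z) = 2*z
R(W, 61) - 52 = 2*61 - 52 = 122 - 52 = 70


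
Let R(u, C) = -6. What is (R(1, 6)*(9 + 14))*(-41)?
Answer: 5658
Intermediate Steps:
(R(1, 6)*(9 + 14))*(-41) = -6*(9 + 14)*(-41) = -6*23*(-41) = -138*(-41) = 5658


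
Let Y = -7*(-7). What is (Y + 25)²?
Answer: 5476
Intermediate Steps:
Y = 49
(Y + 25)² = (49 + 25)² = 74² = 5476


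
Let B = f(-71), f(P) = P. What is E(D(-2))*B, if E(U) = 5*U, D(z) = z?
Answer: 710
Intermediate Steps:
B = -71
E(D(-2))*B = (5*(-2))*(-71) = -10*(-71) = 710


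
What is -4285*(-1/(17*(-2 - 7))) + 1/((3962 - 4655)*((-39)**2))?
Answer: -501846362/17918901 ≈ -28.007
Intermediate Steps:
-4285*(-1/(17*(-2 - 7))) + 1/((3962 - 4655)*((-39)**2)) = -4285/((-9*(-17))) + 1/(-693*1521) = -4285/153 - 1/693*1/1521 = -4285*1/153 - 1/1054053 = -4285/153 - 1/1054053 = -501846362/17918901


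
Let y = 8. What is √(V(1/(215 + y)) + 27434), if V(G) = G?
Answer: √1364265609/223 ≈ 165.63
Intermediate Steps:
√(V(1/(215 + y)) + 27434) = √(1/(215 + 8) + 27434) = √(1/223 + 27434) = √(6117783/223) = √1364265609/223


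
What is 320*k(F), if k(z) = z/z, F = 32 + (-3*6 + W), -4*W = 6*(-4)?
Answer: 320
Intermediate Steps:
W = 6 (W = -3*(-4)/2 = -¼*(-24) = 6)
F = 20 (F = 32 + (-3*6 + 6) = 32 + (-18 + 6) = 32 - 12 = 20)
k(z) = 1
320*k(F) = 320*1 = 320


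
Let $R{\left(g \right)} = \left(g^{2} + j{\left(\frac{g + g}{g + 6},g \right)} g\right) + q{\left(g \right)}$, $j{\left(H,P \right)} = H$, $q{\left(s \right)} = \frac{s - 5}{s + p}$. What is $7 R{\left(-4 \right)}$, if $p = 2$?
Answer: $\frac{511}{2} \approx 255.5$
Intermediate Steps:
$q{\left(s \right)} = \frac{-5 + s}{2 + s}$ ($q{\left(s \right)} = \frac{s - 5}{s + 2} = \frac{-5 + s}{2 + s}$)
$R{\left(g \right)} = g^{2} + \frac{-5 + g}{2 + g} + \frac{2 g^{2}}{6 + g}$ ($R{\left(g \right)} = \left(g^{2} + \frac{g + g}{g + 6} g\right) + \frac{-5 + g}{2 + g} = \left(g^{2} + \frac{2 g}{6 + g} g\right) + \frac{-5 + g}{2 + g} = \left(g^{2} + \frac{2 g^{2}}{6 + g}\right) + \frac{-5 + g}{2 + g} = g^{2} + \frac{-5 + g}{2 + g} + \frac{2 g^{2}}{6 + g}$)
$7 R{\left(-4 \right)} = 7 \frac{-30 - 4 + \left(-4\right)^{4} + 10 \left(-4\right)^{3} + 17 \left(-4\right)^{2}}{12 + \left(-4\right)^{2} + 8 \left(-4\right)} = 7 \frac{-30 - 4 + 256 + 10 \left(-64\right) + 17 \cdot 16}{12 + 16 - 32} = 7 \frac{-30 - 4 + 256 - 640 + 272}{-4} = 7 \left(\left(- \frac{1}{4}\right) \left(-146\right)\right) = 7 \cdot \frac{73}{2} = \frac{511}{2}$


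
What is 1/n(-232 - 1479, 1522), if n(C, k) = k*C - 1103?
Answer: -1/2605245 ≈ -3.8384e-7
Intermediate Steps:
n(C, k) = -1103 + C*k (n(C, k) = C*k - 1103 = -1103 + C*k)
1/n(-232 - 1479, 1522) = 1/(-1103 + (-232 - 1479)*1522) = 1/(-1103 - 1711*1522) = 1/(-1103 - 2604142) = 1/(-2605245) = -1/2605245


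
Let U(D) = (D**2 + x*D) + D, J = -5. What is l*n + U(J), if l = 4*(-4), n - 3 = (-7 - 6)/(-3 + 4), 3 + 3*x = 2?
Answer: 545/3 ≈ 181.67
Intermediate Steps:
x = -1/3 (x = -1 + (1/3)*2 = -1 + 2/3 = -1/3 ≈ -0.33333)
U(D) = D**2 + 2*D/3 (U(D) = (D**2 - D/3) + D = D**2 + 2*D/3)
n = -10 (n = 3 + (-7 - 6)/(-3 + 4) = 3 - 13/1 = 3 - 13*1 = 3 - 13 = -10)
l = -16
l*n + U(J) = -16*(-10) + (1/3)*(-5)*(2 + 3*(-5)) = 160 + (1/3)*(-5)*(2 - 15) = 160 + (1/3)*(-5)*(-13) = 160 + 65/3 = 545/3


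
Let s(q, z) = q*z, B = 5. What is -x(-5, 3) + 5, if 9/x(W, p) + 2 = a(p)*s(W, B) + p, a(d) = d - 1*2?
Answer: 43/8 ≈ 5.3750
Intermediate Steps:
a(d) = -2 + d (a(d) = d - 2 = -2 + d)
x(W, p) = 9/(-2 + p + 5*W*(-2 + p)) (x(W, p) = 9/(-2 + ((-2 + p)*(W*5) + p)) = 9/(-2 + ((-2 + p)*(5*W) + p)) = 9/(-2 + (5*W*(-2 + p) + p)) = 9/(-2 + (p + 5*W*(-2 + p))) = 9/(-2 + p + 5*W*(-2 + p)))
-x(-5, 3) + 5 = -9/(-2 + 3 + 5*(-5)*(-2 + 3)) + 5 = -9/(-2 + 3 + 5*(-5)*1) + 5 = -9/(-2 + 3 - 25) + 5 = -9/(-24) + 5 = -9*(-1)/24 + 5 = -1*(-3/8) + 5 = 3/8 + 5 = 43/8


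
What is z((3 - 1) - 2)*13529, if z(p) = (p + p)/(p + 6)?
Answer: 0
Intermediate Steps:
z(p) = 2*p/(6 + p) (z(p) = (2*p)/(6 + p) = 2*p/(6 + p))
z((3 - 1) - 2)*13529 = (2*((3 - 1) - 2)/(6 + ((3 - 1) - 2)))*13529 = (2*(2 - 2)/(6 + (2 - 2)))*13529 = (2*0/(6 + 0))*13529 = (2*0/6)*13529 = (2*0*(⅙))*13529 = 0*13529 = 0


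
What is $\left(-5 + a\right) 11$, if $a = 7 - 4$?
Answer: $-22$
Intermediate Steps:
$a = 3$
$\left(-5 + a\right) 11 = \left(-5 + 3\right) 11 = \left(-2\right) 11 = -22$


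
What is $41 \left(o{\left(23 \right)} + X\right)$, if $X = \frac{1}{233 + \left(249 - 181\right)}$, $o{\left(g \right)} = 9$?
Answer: $\frac{111110}{301} \approx 369.14$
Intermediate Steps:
$X = \frac{1}{301}$ ($X = \frac{1}{233 + \left(249 - 181\right)} = \frac{1}{233 + 68} = \frac{1}{301} \approx 0.0033223$)
$41 \left(o{\left(23 \right)} + X\right) = 41 \left(9 + \frac{1}{301}\right) = 41 \cdot \frac{2710}{301} = \frac{111110}{301}$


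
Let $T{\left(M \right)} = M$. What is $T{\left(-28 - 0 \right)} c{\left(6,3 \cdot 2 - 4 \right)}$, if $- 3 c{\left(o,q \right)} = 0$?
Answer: $0$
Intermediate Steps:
$c{\left(o,q \right)} = 0$ ($c{\left(o,q \right)} = \left(- \frac{1}{3}\right) 0 = 0$)
$T{\left(-28 - 0 \right)} c{\left(6,3 \cdot 2 - 4 \right)} = \left(-28 - 0\right) 0 = \left(-28 + 0\right) 0 = \left(-28\right) 0 = 0$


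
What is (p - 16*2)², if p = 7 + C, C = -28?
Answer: 2809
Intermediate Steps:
p = -21 (p = 7 - 28 = -21)
(p - 16*2)² = (-21 - 16*2)² = (-21 - 32)² = (-53)² = 2809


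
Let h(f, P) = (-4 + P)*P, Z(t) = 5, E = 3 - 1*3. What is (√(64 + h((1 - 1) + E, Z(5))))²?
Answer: 69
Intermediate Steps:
E = 0 (E = 3 - 3 = 0)
h(f, P) = P*(-4 + P)
(√(64 + h((1 - 1) + E, Z(5))))² = (√(64 + 5*(-4 + 5)))² = (√(64 + 5*1))² = (√(64 + 5))² = (√69)² = 69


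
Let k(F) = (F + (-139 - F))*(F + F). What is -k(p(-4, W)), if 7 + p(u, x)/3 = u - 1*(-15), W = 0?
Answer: 3336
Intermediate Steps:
p(u, x) = 24 + 3*u (p(u, x) = -21 + 3*(u - 1*(-15)) = -21 + 3*(u + 15) = -21 + 3*(15 + u) = -21 + (45 + 3*u) = 24 + 3*u)
k(F) = -278*F
-k(p(-4, W)) = -(-278)*(24 + 3*(-4)) = -(-278)*(24 - 12) = -(-278)*12 = -1*(-3336) = 3336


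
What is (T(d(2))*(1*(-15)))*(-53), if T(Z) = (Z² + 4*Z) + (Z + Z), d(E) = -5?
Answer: -3975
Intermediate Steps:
T(Z) = Z² + 6*Z (T(Z) = (Z² + 4*Z) + 2*Z = Z² + 6*Z)
(T(d(2))*(1*(-15)))*(-53) = ((-5*(6 - 5))*(1*(-15)))*(-53) = (-5*1*(-15))*(-53) = -5*(-15)*(-53) = 75*(-53) = -3975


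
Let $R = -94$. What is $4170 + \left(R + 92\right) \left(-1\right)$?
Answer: $4172$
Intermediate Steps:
$4170 + \left(R + 92\right) \left(-1\right) = 4170 + \left(-94 + 92\right) \left(-1\right) = 4170 - -2 = 4170 + 2 = 4172$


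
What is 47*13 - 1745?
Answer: -1134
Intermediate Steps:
47*13 - 1745 = 611 - 1745 = -1134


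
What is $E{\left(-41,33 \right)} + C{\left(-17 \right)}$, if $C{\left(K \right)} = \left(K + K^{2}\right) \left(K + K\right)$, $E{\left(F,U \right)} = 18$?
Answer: $-9230$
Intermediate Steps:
$C{\left(K \right)} = 2 K \left(K + K^{2}\right)$ ($C{\left(K \right)} = \left(K + K^{2}\right) 2 K = 2 K \left(K + K^{2}\right)$)
$E{\left(-41,33 \right)} + C{\left(-17 \right)} = 18 + 2 \left(-17\right)^{2} \left(1 - 17\right) = 18 + 2 \cdot 289 \left(-16\right) = 18 - 9248 = -9230$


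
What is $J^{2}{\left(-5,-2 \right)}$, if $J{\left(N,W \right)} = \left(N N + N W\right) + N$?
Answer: $900$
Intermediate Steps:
$J{\left(N,W \right)} = N + N^{2} + N W$ ($J{\left(N,W \right)} = \left(N^{2} + N W\right) + N = N + N^{2} + N W$)
$J^{2}{\left(-5,-2 \right)} = \left(- 5 \left(1 - 5 - 2\right)\right)^{2} = \left(\left(-5\right) \left(-6\right)\right)^{2} = 30^{2} = 900$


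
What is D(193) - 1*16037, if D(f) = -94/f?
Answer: -3095235/193 ≈ -16037.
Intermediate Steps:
D(193) - 1*16037 = -94/193 - 1*16037 = -94*1/193 - 16037 = -94/193 - 16037 = -3095235/193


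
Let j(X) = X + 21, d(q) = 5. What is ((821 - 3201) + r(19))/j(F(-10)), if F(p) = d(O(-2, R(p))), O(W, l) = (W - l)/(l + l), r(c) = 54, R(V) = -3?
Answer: -1163/13 ≈ -89.462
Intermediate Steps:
O(W, l) = (W - l)/(2*l) (O(W, l) = (W - l)/((2*l)) = (W - l)*(1/(2*l)) = (W - l)/(2*l))
F(p) = 5
j(X) = 21 + X
((821 - 3201) + r(19))/j(F(-10)) = ((821 - 3201) + 54)/(21 + 5) = (-2380 + 54)/26 = -2326*1/26 = -1163/13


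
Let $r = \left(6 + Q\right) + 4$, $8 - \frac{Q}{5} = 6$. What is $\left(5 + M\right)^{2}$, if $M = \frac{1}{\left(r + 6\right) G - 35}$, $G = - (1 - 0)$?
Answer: $\frac{92416}{3721} \approx 24.836$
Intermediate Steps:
$Q = 10$ ($Q = 40 - 30 = 10$)
$G = -1$ ($G = - (1 + 0) = \left(-1\right) 1 = -1$)
$r = 20$ ($r = \left(6 + 10\right) + 4 = 16 + 4 = 20$)
$M = - \frac{1}{61}$ ($M = \frac{1}{\left(20 + 6\right) \left(-1\right) - 35} = \frac{1}{26 \left(-1\right) - 35} = \frac{1}{-26 - 35} = \frac{1}{-61} = - \frac{1}{61} \approx -0.016393$)
$\left(5 + M\right)^{2} = \left(5 - \frac{1}{61}\right)^{2} = \left(\frac{304}{61}\right)^{2} = \frac{92416}{3721}$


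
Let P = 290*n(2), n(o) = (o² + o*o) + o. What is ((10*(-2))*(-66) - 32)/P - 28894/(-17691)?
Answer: 26644652/12825975 ≈ 2.0774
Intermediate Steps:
n(o) = o + 2*o² (n(o) = (o² + o²) + o = 2*o² + o = o + 2*o²)
P = 2900 (P = 290*(2*(1 + 2*2)) = 290*(2*(1 + 4)) = 290*(2*5) = 290*10 = 2900)
((10*(-2))*(-66) - 32)/P - 28894/(-17691) = ((10*(-2))*(-66) - 32)/2900 - 28894/(-17691) = (-20*(-66) - 32)*(1/2900) - 28894*(-1/17691) = (1320 - 32)*(1/2900) + 28894/17691 = 1288*(1/2900) + 28894/17691 = 322/725 + 28894/17691 = 26644652/12825975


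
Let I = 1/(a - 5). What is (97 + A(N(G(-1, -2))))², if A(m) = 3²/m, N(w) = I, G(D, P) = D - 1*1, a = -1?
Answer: 1849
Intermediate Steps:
G(D, P) = -1 + D (G(D, P) = D - 1 = -1 + D)
I = -⅙ (I = 1/(-1 - 5) = 1/(-6) = -⅙ ≈ -0.16667)
N(w) = -⅙
A(m) = 9/m
(97 + A(N(G(-1, -2))))² = (97 + 9/(-⅙))² = (97 + 9*(-6))² = (97 - 54)² = 43² = 1849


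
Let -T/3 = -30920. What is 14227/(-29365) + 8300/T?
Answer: -53798351/136194870 ≈ -0.39501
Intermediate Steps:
T = 92760 (T = -3*(-30920) = 92760)
14227/(-29365) + 8300/T = 14227/(-29365) + 8300/92760 = 14227*(-1/29365) + 8300*(1/92760) = -14227/29365 + 415/4638 = -53798351/136194870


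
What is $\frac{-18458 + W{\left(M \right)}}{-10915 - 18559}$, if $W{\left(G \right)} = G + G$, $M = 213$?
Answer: $\frac{9016}{14737} \approx 0.61179$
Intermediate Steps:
$W{\left(G \right)} = 2 G$
$\frac{-18458 + W{\left(M \right)}}{-10915 - 18559} = \frac{-18458 + 2 \cdot 213}{-10915 - 18559} = \frac{-18458 + 426}{-29474} = \left(-18032\right) \left(- \frac{1}{29474}\right) = \frac{9016}{14737}$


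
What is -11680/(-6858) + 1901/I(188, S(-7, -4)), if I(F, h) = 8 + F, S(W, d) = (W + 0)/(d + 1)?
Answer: 7663169/672084 ≈ 11.402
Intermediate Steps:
S(W, d) = W/(1 + d)
-11680/(-6858) + 1901/I(188, S(-7, -4)) = -11680/(-6858) + 1901/(8 + 188) = -11680*(-1/6858) + 1901/196 = 5840/3429 + 1901*(1/196) = 5840/3429 + 1901/196 = 7663169/672084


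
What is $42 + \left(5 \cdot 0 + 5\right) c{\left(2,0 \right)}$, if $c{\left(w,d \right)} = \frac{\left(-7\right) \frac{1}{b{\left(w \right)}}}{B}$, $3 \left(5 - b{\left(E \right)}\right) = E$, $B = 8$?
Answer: $\frac{4263}{104} \approx 40.99$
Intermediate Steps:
$b{\left(E \right)} = 5 - \frac{E}{3}$
$c{\left(w,d \right)} = - \frac{7}{8 \left(5 - \frac{w}{3}\right)}$ ($c{\left(w,d \right)} = \frac{\left(-7\right) \frac{1}{5 - \frac{w}{3}}}{8} = - \frac{7}{5 - \frac{w}{3}} \cdot \frac{1}{8} = - \frac{7}{8 \left(5 - \frac{w}{3}\right)}$)
$42 + \left(5 \cdot 0 + 5\right) c{\left(2,0 \right)} = 42 + \left(5 \cdot 0 + 5\right) \frac{21}{8 \left(-15 + 2\right)} = 42 + \left(0 + 5\right) \frac{21}{8 \left(-13\right)} = 42 + 5 \cdot \frac{21}{8} \left(- \frac{1}{13}\right) = 42 + 5 \left(- \frac{21}{104}\right) = 42 - \frac{105}{104} = \frac{4263}{104}$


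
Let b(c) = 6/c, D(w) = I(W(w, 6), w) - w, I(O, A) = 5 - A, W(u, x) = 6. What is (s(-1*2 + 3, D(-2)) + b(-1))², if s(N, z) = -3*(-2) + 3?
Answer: 9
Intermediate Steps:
D(w) = 5 - 2*w (D(w) = (5 - w) - w = 5 - 2*w)
s(N, z) = 9 (s(N, z) = 6 + 3 = 9)
(s(-1*2 + 3, D(-2)) + b(-1))² = (9 + 6/(-1))² = (9 + 6*(-1))² = (9 - 6)² = 3² = 9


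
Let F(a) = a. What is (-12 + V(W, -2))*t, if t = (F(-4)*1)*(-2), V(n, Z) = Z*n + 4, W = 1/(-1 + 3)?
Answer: -72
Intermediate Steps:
W = 1/2 ≈ 0.50000
V(n, Z) = 4 + Z*n
t = 8 (t = -4*1*(-2) = -4*(-2) = 8)
(-12 + V(W, -2))*t = (-12 + (4 - 2*1/2))*8 = (-12 + (4 - 1))*8 = (-12 + 3)*8 = -9*8 = -72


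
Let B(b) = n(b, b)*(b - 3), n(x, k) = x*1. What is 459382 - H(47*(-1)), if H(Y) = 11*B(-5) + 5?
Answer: 458937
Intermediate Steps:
n(x, k) = x
B(b) = b*(-3 + b) (B(b) = b*(b - 3) = b*(-3 + b))
H(Y) = 445 (H(Y) = 11*(-5*(-3 - 5)) + 5 = 11*(-5*(-8)) + 5 = 11*40 + 5 = 440 + 5 = 445)
459382 - H(47*(-1)) = 459382 - 1*445 = 459382 - 445 = 458937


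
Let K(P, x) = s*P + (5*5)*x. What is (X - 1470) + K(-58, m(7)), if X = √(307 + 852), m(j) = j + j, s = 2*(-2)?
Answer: -888 + √1159 ≈ -853.96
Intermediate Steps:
s = -4
m(j) = 2*j
K(P, x) = -4*P + 25*x (K(P, x) = -4*P + (5*5)*x = -4*P + 25*x)
X = √1159 ≈ 34.044
(X - 1470) + K(-58, m(7)) = (√1159 - 1470) + (-4*(-58) + 25*(2*7)) = (-1470 + √1159) + (232 + 25*14) = (-1470 + √1159) + (232 + 350) = (-1470 + √1159) + 582 = -888 + √1159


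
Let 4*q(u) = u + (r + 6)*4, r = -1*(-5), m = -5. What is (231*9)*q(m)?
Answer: 81081/4 ≈ 20270.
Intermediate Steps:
r = 5
q(u) = 11 + u/4 (q(u) = (u + (5 + 6)*4)/4 = (u + 11*4)/4 = (u + 44)/4 = (44 + u)/4 = 11 + u/4)
(231*9)*q(m) = (231*9)*(11 + (¼)*(-5)) = 2079*(11 - 5/4) = 2079*(39/4) = 81081/4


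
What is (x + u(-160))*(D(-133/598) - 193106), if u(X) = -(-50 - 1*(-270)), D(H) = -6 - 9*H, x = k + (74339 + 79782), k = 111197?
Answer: -665509966377/13 ≈ -5.1193e+10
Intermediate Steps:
x = 265318 (x = 111197 + (74339 + 79782) = 111197 + 154121 = 265318)
u(X) = -220 (u(X) = -(-50 + 270) = -1*220 = -220)
(x + u(-160))*(D(-133/598) - 193106) = (265318 - 220)*((-6 - (-1197)/598) - 193106) = 265098*((-6 - (-1197)/598) - 193106) = 265098*((-6 - 9*(-133/598)) - 193106) = 265098*((-6 + 1197/598) - 193106) = 265098*(-2391/598 - 193106) = 265098*(-115479779/598) = -665509966377/13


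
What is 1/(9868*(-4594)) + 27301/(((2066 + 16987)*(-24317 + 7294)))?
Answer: -1237976734411/14703461823744648 ≈ -8.4196e-5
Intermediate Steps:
1/(9868*(-4594)) + 27301/(((2066 + 16987)*(-24317 + 7294))) = (1/9868)*(-1/4594) + 27301/((19053*(-17023))) = -1/45333592 + 27301/(-324339219) = -1/45333592 + 27301*(-1/324339219) = -1/45333592 - 27301/324339219 = -1237976734411/14703461823744648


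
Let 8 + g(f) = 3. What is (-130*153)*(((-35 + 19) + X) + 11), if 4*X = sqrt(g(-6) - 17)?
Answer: 99450 - 9945*I*sqrt(22)/2 ≈ 99450.0 - 23323.0*I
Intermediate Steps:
g(f) = -5 (g(f) = -8 + 3 = -5)
X = I*sqrt(22)/4 (X = sqrt(-5 - 17)/4 = sqrt(-22)/4 = (I*sqrt(22))/4 = I*sqrt(22)/4 ≈ 1.1726*I)
(-130*153)*(((-35 + 19) + X) + 11) = (-130*153)*(((-35 + 19) + I*sqrt(22)/4) + 11) = -19890*((-16 + I*sqrt(22)/4) + 11) = -19890*(-5 + I*sqrt(22)/4) = 99450 - 9945*I*sqrt(22)/2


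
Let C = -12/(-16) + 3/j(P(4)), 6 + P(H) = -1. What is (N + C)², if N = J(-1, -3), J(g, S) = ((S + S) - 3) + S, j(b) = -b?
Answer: 91809/784 ≈ 117.10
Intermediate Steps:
P(H) = -7 (P(H) = -6 - 1 = -7)
J(g, S) = -3 + 3*S (J(g, S) = (2*S - 3) + S = (-3 + 2*S) + S = -3 + 3*S)
C = 33/28 (C = -12/(-16) + 3/((-1*(-7))) = -12*(-1/16) + 3/7 = ¾ + 3*(⅐) = ¾ + 3/7 = 33/28 ≈ 1.1786)
N = -12 (N = -3 + 3*(-3) = -3 - 9 = -12)
(N + C)² = (-12 + 33/28)² = (-303/28)² = 91809/784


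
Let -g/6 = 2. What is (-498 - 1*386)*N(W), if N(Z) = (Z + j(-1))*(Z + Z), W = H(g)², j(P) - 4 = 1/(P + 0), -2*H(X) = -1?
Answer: -2873/2 ≈ -1436.5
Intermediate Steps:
g = -12 (g = -6*2 = -12)
H(X) = ½ (H(X) = -½*(-1) = ½)
j(P) = 4 + 1/P (j(P) = 4 + 1/(P + 0) = 4 + 1/P)
W = ¼ (W = (½)² = ¼ ≈ 0.25000)
N(Z) = 2*Z*(3 + Z) (N(Z) = (Z + (4 + 1/(-1)))*(Z + Z) = (Z + (4 - 1))*(2*Z) = (Z + 3)*(2*Z) = (3 + Z)*(2*Z) = 2*Z*(3 + Z))
(-498 - 1*386)*N(W) = (-498 - 1*386)*(2*(¼)*(3 + ¼)) = (-498 - 386)*(2*(¼)*(13/4)) = -884*13/8 = -2873/2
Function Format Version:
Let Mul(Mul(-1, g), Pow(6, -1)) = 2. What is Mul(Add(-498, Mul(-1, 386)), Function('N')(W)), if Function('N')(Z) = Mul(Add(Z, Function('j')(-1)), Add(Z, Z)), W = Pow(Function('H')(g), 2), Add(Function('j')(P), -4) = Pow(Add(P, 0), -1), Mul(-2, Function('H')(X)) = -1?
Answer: Rational(-2873, 2) ≈ -1436.5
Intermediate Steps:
g = -12 (g = Mul(-6, 2) = -12)
Function('H')(X) = Rational(1, 2) (Function('H')(X) = Mul(Rational(-1, 2), -1) = Rational(1, 2))
Function('j')(P) = Add(4, Pow(P, -1)) (Function('j')(P) = Add(4, Pow(Add(P, 0), -1)) = Add(4, Pow(P, -1)))
W = Rational(1, 4) (W = Pow(Rational(1, 2), 2) = Rational(1, 4) ≈ 0.25000)
Function('N')(Z) = Mul(2, Z, Add(3, Z)) (Function('N')(Z) = Mul(Add(Z, Add(4, Pow(-1, -1))), Add(Z, Z)) = Mul(Add(Z, Add(4, -1)), Mul(2, Z)) = Mul(Add(Z, 3), Mul(2, Z)) = Mul(Add(3, Z), Mul(2, Z)) = Mul(2, Z, Add(3, Z)))
Mul(Add(-498, Mul(-1, 386)), Function('N')(W)) = Mul(Add(-498, Mul(-1, 386)), Mul(2, Rational(1, 4), Add(3, Rational(1, 4)))) = Mul(Add(-498, -386), Mul(2, Rational(1, 4), Rational(13, 4))) = Mul(-884, Rational(13, 8)) = Rational(-2873, 2)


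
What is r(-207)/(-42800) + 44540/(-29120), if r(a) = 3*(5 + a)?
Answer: -5902079/3894800 ≈ -1.5154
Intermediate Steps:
r(a) = 15 + 3*a
r(-207)/(-42800) + 44540/(-29120) = (15 + 3*(-207))/(-42800) + 44540/(-29120) = (15 - 621)*(-1/42800) + 44540*(-1/29120) = -606*(-1/42800) - 2227/1456 = 303/21400 - 2227/1456 = -5902079/3894800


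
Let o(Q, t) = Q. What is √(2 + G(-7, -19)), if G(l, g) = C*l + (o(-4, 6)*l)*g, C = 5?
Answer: I*√565 ≈ 23.77*I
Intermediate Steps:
G(l, g) = 5*l - 4*g*l (G(l, g) = 5*l + (-4*l)*g = 5*l - 4*g*l)
√(2 + G(-7, -19)) = √(2 - 7*(5 - 4*(-19))) = √(2 - 7*(5 + 76)) = √(2 - 7*81) = √(2 - 567) = √(-565) = I*√565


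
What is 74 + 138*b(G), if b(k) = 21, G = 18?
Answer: 2972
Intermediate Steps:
74 + 138*b(G) = 74 + 138*21 = 74 + 2898 = 2972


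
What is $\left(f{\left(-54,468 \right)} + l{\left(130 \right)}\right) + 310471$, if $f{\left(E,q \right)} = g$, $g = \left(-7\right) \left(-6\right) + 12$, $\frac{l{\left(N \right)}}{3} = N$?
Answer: $310915$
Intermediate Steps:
$l{\left(N \right)} = 3 N$
$g = 54$ ($g = 42 + 12 = 54$)
$f{\left(E,q \right)} = 54$
$\left(f{\left(-54,468 \right)} + l{\left(130 \right)}\right) + 310471 = \left(54 + 3 \cdot 130\right) + 310471 = \left(54 + 390\right) + 310471 = 444 + 310471 = 310915$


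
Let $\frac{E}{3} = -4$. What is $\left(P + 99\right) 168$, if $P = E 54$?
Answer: $-92232$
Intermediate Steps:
$E = -12$ ($E = 3 \left(-4\right) = -12$)
$P = -648$ ($P = \left(-12\right) 54 = -648$)
$\left(P + 99\right) 168 = \left(-648 + 99\right) 168 = \left(-549\right) 168 = -92232$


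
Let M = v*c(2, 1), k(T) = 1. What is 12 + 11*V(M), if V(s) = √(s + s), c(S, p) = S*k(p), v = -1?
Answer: 12 + 22*I ≈ 12.0 + 22.0*I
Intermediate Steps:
c(S, p) = S (c(S, p) = S*1 = S)
M = -2 (M = -1*2 = -2)
V(s) = √2*√s (V(s) = √(2*s) = √2*√s)
12 + 11*V(M) = 12 + 11*(√2*√(-2)) = 12 + 11*(√2*(I*√2)) = 12 + 11*(2*I) = 12 + 22*I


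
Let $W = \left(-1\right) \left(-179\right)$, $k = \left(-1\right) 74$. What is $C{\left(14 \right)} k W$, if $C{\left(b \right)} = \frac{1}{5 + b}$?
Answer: $- \frac{13246}{19} \approx -697.16$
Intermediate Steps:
$k = -74$
$W = 179$
$C{\left(14 \right)} k W = \frac{1}{5 + 14} \left(-74\right) 179 = \frac{1}{19} \left(-74\right) 179 = \left(- \frac{74}{19}\right) 179 = - \frac{13246}{19}$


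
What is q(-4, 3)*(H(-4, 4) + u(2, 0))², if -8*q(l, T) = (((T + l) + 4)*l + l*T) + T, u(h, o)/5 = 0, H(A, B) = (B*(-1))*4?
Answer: 672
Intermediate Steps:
H(A, B) = -4*B (H(A, B) = -B*4 = -4*B)
u(h, o) = 0 (u(h, o) = 5*0 = 0)
q(l, T) = -T/8 - T*l/8 - l*(4 + T + l)/8 (q(l, T) = -((((T + l) + 4)*l + l*T) + T)/8 = -(((4 + T + l)*l + T*l) + T)/8 = -((l*(4 + T + l) + T*l) + T)/8 = -((T*l + l*(4 + T + l)) + T)/8 = -(T + T*l + l*(4 + T + l))/8 = -T/8 - T*l/8 - l*(4 + T + l)/8)
q(-4, 3)*(H(-4, 4) + u(2, 0))² = (-½*(-4) - ⅛*3 - ⅛*(-4)² - ¼*3*(-4))*(-4*4 + 0)² = (2 - 3/8 - ⅛*16 + 3)*(-16 + 0)² = (2 - 3/8 - 2 + 3)*(-16)² = (21/8)*256 = 672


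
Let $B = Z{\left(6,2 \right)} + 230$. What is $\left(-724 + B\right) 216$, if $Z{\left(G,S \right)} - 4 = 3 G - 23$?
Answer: $-106920$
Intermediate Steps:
$Z{\left(G,S \right)} = -19 + 3 G$ ($Z{\left(G,S \right)} = 4 + \left(3 G - 23\right) = 4 + \left(-23 + 3 G\right) = -19 + 3 G$)
$B = 229$ ($B = \left(-19 + 3 \cdot 6\right) + 230 = \left(-19 + 18\right) + 230 = -1 + 230 = 229$)
$\left(-724 + B\right) 216 = \left(-724 + 229\right) 216 = \left(-495\right) 216 = -106920$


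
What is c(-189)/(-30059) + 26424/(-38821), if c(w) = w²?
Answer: -2181003957/1166920439 ≈ -1.8690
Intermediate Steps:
c(-189)/(-30059) + 26424/(-38821) = (-189)²/(-30059) + 26424/(-38821) = 35721*(-1/30059) + 26424*(-1/38821) = -35721/30059 - 26424/38821 = -2181003957/1166920439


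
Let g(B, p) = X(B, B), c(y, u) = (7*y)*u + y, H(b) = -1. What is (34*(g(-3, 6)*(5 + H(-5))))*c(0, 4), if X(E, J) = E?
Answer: 0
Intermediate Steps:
c(y, u) = y + 7*u*y (c(y, u) = 7*u*y + y = y + 7*u*y)
g(B, p) = B
(34*(g(-3, 6)*(5 + H(-5))))*c(0, 4) = (34*(-3*(5 - 1)))*(0*(1 + 7*4)) = (34*(-3*4))*(0*(1 + 28)) = (34*(-12))*(0*29) = -408*0 = 0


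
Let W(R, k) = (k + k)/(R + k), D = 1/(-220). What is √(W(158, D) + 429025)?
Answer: √518342891381507/34759 ≈ 655.00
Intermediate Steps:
D = -1/220 ≈ -0.0045455
W(R, k) = 2*k/(R + k) (W(R, k) = (2*k)/(R + k) = 2*k/(R + k))
√(W(158, D) + 429025) = √(2*(-1/220)/(158 - 1/220) + 429025) = √(2*(-1/220)/(34759/220) + 429025) = √(2*(-1/220)*(220/34759) + 429025) = √(-2/34759 + 429025) = √(14912479973/34759) = √518342891381507/34759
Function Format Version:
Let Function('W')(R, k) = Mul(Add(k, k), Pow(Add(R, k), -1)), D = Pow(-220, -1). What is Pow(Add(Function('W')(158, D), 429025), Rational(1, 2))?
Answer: Mul(Rational(1, 34759), Pow(518342891381507, Rational(1, 2))) ≈ 655.00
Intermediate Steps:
D = Rational(-1, 220) ≈ -0.0045455
Function('W')(R, k) = Mul(2, k, Pow(Add(R, k), -1)) (Function('W')(R, k) = Mul(Mul(2, k), Pow(Add(R, k), -1)) = Mul(2, k, Pow(Add(R, k), -1)))
Pow(Add(Function('W')(158, D), 429025), Rational(1, 2)) = Pow(Add(Mul(2, Rational(-1, 220), Pow(Add(158, Rational(-1, 220)), -1)), 429025), Rational(1, 2)) = Pow(Add(Mul(2, Rational(-1, 220), Pow(Rational(34759, 220), -1)), 429025), Rational(1, 2)) = Pow(Add(Mul(2, Rational(-1, 220), Rational(220, 34759)), 429025), Rational(1, 2)) = Pow(Add(Rational(-2, 34759), 429025), Rational(1, 2)) = Pow(Rational(14912479973, 34759), Rational(1, 2)) = Mul(Rational(1, 34759), Pow(518342891381507, Rational(1, 2)))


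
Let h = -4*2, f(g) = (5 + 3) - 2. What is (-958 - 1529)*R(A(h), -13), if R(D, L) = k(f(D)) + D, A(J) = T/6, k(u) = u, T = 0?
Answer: -14922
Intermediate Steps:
f(g) = 6 (f(g) = 8 - 2 = 6)
h = -8
A(J) = 0 (A(J) = 0/6 = 0*(1/6) = 0)
R(D, L) = 6 + D
(-958 - 1529)*R(A(h), -13) = (-958 - 1529)*(6 + 0) = -2487*6 = -14922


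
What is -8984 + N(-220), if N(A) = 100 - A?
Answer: -8664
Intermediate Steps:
-8984 + N(-220) = -8984 + (100 - 1*(-220)) = -8984 + (100 + 220) = -8984 + 320 = -8664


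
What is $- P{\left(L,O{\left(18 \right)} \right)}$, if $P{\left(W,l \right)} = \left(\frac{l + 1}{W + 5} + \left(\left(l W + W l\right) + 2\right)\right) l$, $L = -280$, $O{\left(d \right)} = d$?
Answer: $\frac{49886442}{275} \approx 1.8141 \cdot 10^{5}$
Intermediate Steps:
$P{\left(W,l \right)} = l \left(2 + \frac{1 + l}{5 + W} + 2 W l\right)$ ($P{\left(W,l \right)} = \left(\frac{1 + l}{5 + W} + \left(\left(W l + W l\right) + 2\right)\right) l = \left(\frac{1 + l}{5 + W} + \left(2 W l + 2\right)\right) l = \left(\frac{1 + l}{5 + W} + \left(2 + 2 W l\right)\right) l = \left(2 + \frac{1 + l}{5 + W} + 2 W l\right) l = l \left(2 + \frac{1 + l}{5 + W} + 2 W l\right)$)
$- P{\left(L,O{\left(18 \right)} \right)} = - \frac{18 \left(11 + 18 + 2 \left(-280\right) + 2 \cdot 18 \left(-280\right)^{2} + 10 \left(-280\right) 18\right)}{5 - 280} = - \frac{18 \left(11 + 18 - 560 + 2 \cdot 18 \cdot 78400 - 50400\right)}{-275} = - \frac{18 \left(-1\right) \left(11 + 18 - 560 + 2822400 - 50400\right)}{275} = - \frac{18 \left(-1\right) 2771469}{275} = \left(-1\right) \left(- \frac{49886442}{275}\right) = \frac{49886442}{275}$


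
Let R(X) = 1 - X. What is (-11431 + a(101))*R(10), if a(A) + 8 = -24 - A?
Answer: 104076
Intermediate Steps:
a(A) = -32 - A (a(A) = -8 + (-24 - A) = -32 - A)
(-11431 + a(101))*R(10) = (-11431 + (-32 - 1*101))*(1 - 1*10) = (-11431 + (-32 - 101))*(1 - 10) = (-11431 - 133)*(-9) = -11564*(-9) = 104076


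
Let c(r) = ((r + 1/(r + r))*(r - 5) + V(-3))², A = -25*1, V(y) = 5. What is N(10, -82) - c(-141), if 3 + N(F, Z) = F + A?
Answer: -8429755145074/19881 ≈ -4.2401e+8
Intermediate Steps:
A = -25
c(r) = (5 + (-5 + r)*(r + 1/(2*r)))² (c(r) = ((r + 1/(r + r))*(r - 5) + 5)² = ((r + 1/(2*r))*(-5 + r) + 5)² = ((-5 + r)*(r + 1/(2*r)) + 5)² = (5 + (-5 + r)*(r + 1/(2*r)))²)
N(F, Z) = -28 + F (N(F, Z) = -3 + (F - 25) = -3 + (-25 + F) = -28 + F)
N(10, -82) - c(-141) = (-28 + 10) - (-5 - 10*(-141)² + 2*(-141)³ + 11*(-141))²/(4*(-141)²) = -18 - (-5 - 10*19881 + 2*(-2803221) - 1551)²/(4*19881) = -18 - (-5 - 198810 - 5606442 - 1551)²/(4*19881) = -18 - (-5806808)²/(4*19881) = -18 - 33719019148864/(4*19881) = -18 - 1*8429754787216/19881 = -18 - 8429754787216/19881 = -8429755145074/19881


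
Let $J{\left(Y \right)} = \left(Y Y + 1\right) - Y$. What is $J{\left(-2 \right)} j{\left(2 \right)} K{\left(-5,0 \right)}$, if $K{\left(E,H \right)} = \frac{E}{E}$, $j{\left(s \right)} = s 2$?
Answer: $28$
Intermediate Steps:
$j{\left(s \right)} = 2 s$
$K{\left(E,H \right)} = 1$
$J{\left(Y \right)} = 1 + Y^{2} - Y$ ($J{\left(Y \right)} = \left(Y^{2} + 1\right) - Y = \left(1 + Y^{2}\right) - Y = 1 + Y^{2} - Y$)
$J{\left(-2 \right)} j{\left(2 \right)} K{\left(-5,0 \right)} = \left(1 + \left(-2\right)^{2} - -2\right) 2 \cdot 2 \cdot 1 = \left(1 + 4 + 2\right) 4 \cdot 1 = 7 \cdot 4 \cdot 1 = 28 \cdot 1 = 28$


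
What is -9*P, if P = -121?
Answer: 1089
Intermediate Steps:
-9*P = -9*(-121) = 1089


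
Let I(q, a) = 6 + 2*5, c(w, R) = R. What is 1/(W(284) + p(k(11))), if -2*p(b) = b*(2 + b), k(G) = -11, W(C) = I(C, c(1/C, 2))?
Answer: -2/67 ≈ -0.029851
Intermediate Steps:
I(q, a) = 16 (I(q, a) = 6 + 10 = 16)
W(C) = 16
p(b) = -b*(2 + b)/2
1/(W(284) + p(k(11))) = 1/(16 - ½*(-11)*(2 - 11)) = 1/(16 - ½*(-11)*(-9)) = 1/(16 - 99/2) = 1/(-67/2) = -2/67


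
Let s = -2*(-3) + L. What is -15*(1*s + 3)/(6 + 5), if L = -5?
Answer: -60/11 ≈ -5.4545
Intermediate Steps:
s = 1 (s = -2*(-3) - 5 = 6 - 5 = 1)
-15*(1*s + 3)/(6 + 5) = -15*(1*1 + 3)/(6 + 5) = -15*(1 + 3)/11 = -60/11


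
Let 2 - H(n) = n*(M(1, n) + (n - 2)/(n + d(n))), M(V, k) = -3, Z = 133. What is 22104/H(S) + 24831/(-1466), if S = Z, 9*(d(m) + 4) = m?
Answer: 32940394119/530819542 ≈ 62.056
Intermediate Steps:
d(m) = -4 + m/9
S = 133
H(n) = 2 - n*(-3 + (-2 + n)/(-4 + 10*n/9)) (H(n) = 2 - n*(-3 + (n - 2)/(n + (-4 + n/9))) = 2 - n*(-3 + (-2 + n)/(-4 + 10*n/9)))
22104/H(S) + 24831/(-1466) = 22104/(((-72 - 70*133 + 21*133²)/(2*(-18 + 5*133)))) + 24831/(-1466) = 22104/(((-72 - 9310 + 21*17689)/(2*(-18 + 665)))) + 24831*(-1/1466) = 22104/(((½)*(-72 - 9310 + 371469)/647)) - 24831/1466 = 22104/(((½)*(1/647)*362087)) - 24831/1466 = 22104/(362087/1294) - 24831/1466 = 22104*(1294/362087) - 24831/1466 = 28602576/362087 - 24831/1466 = 32940394119/530819542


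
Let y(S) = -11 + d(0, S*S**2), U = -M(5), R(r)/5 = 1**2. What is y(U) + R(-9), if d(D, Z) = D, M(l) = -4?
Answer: -6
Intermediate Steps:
R(r) = 5 (R(r) = 5*1**2 = 5*1 = 5)
U = 4 (U = -1*(-4) = 4)
y(S) = -11 (y(S) = -11 + 0 = -11)
y(U) + R(-9) = -11 + 5 = -6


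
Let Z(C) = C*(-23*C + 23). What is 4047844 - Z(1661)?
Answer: 67464824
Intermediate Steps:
Z(C) = C*(23 - 23*C)
4047844 - Z(1661) = 4047844 - 23*1661*(1 - 1*1661) = 4047844 - 23*1661*(1 - 1661) = 4047844 - 23*1661*(-1660) = 4047844 - 1*(-63416980) = 4047844 + 63416980 = 67464824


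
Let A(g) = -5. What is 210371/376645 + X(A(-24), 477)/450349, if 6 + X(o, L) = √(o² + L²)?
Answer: 94738109609/169621699105 + √227554/450349 ≈ 0.55959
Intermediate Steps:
X(o, L) = -6 + √(L² + o²) (X(o, L) = -6 + √(o² + L²) = -6 + √(L² + o²))
210371/376645 + X(A(-24), 477)/450349 = 210371/376645 + (-6 + √(477² + (-5)²))/450349 = 210371*(1/376645) + (-6 + √(227529 + 25))*(1/450349) = 210371/376645 + (-6 + √227554)*(1/450349) = 210371/376645 + (-6/450349 + √227554/450349) = 94738109609/169621699105 + √227554/450349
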